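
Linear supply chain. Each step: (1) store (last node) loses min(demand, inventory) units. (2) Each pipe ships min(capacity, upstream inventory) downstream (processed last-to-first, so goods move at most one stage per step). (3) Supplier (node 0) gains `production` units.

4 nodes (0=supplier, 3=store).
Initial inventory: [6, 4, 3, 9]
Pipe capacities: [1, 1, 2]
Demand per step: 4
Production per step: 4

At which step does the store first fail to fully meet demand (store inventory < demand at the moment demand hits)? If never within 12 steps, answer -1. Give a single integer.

Step 1: demand=4,sold=4 ship[2->3]=2 ship[1->2]=1 ship[0->1]=1 prod=4 -> [9 4 2 7]
Step 2: demand=4,sold=4 ship[2->3]=2 ship[1->2]=1 ship[0->1]=1 prod=4 -> [12 4 1 5]
Step 3: demand=4,sold=4 ship[2->3]=1 ship[1->2]=1 ship[0->1]=1 prod=4 -> [15 4 1 2]
Step 4: demand=4,sold=2 ship[2->3]=1 ship[1->2]=1 ship[0->1]=1 prod=4 -> [18 4 1 1]
Step 5: demand=4,sold=1 ship[2->3]=1 ship[1->2]=1 ship[0->1]=1 prod=4 -> [21 4 1 1]
Step 6: demand=4,sold=1 ship[2->3]=1 ship[1->2]=1 ship[0->1]=1 prod=4 -> [24 4 1 1]
Step 7: demand=4,sold=1 ship[2->3]=1 ship[1->2]=1 ship[0->1]=1 prod=4 -> [27 4 1 1]
Step 8: demand=4,sold=1 ship[2->3]=1 ship[1->2]=1 ship[0->1]=1 prod=4 -> [30 4 1 1]
Step 9: demand=4,sold=1 ship[2->3]=1 ship[1->2]=1 ship[0->1]=1 prod=4 -> [33 4 1 1]
Step 10: demand=4,sold=1 ship[2->3]=1 ship[1->2]=1 ship[0->1]=1 prod=4 -> [36 4 1 1]
Step 11: demand=4,sold=1 ship[2->3]=1 ship[1->2]=1 ship[0->1]=1 prod=4 -> [39 4 1 1]
Step 12: demand=4,sold=1 ship[2->3]=1 ship[1->2]=1 ship[0->1]=1 prod=4 -> [42 4 1 1]
First stockout at step 4

4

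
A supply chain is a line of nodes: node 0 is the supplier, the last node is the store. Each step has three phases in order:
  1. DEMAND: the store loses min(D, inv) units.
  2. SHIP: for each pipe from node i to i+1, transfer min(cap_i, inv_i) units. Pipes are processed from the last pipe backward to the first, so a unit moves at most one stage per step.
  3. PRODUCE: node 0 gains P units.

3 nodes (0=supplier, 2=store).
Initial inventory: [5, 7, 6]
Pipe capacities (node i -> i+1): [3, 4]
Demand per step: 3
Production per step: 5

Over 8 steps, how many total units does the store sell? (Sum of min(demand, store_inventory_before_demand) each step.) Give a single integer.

Step 1: sold=3 (running total=3) -> [7 6 7]
Step 2: sold=3 (running total=6) -> [9 5 8]
Step 3: sold=3 (running total=9) -> [11 4 9]
Step 4: sold=3 (running total=12) -> [13 3 10]
Step 5: sold=3 (running total=15) -> [15 3 10]
Step 6: sold=3 (running total=18) -> [17 3 10]
Step 7: sold=3 (running total=21) -> [19 3 10]
Step 8: sold=3 (running total=24) -> [21 3 10]

Answer: 24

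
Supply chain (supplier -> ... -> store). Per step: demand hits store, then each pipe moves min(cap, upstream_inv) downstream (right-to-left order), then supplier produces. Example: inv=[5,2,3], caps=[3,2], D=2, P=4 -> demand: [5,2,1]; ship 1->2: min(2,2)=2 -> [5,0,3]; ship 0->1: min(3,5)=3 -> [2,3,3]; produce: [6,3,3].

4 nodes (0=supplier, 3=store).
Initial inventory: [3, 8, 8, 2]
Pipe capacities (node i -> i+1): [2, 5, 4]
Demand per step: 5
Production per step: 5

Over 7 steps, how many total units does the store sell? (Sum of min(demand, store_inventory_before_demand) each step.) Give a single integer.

Answer: 26

Derivation:
Step 1: sold=2 (running total=2) -> [6 5 9 4]
Step 2: sold=4 (running total=6) -> [9 2 10 4]
Step 3: sold=4 (running total=10) -> [12 2 8 4]
Step 4: sold=4 (running total=14) -> [15 2 6 4]
Step 5: sold=4 (running total=18) -> [18 2 4 4]
Step 6: sold=4 (running total=22) -> [21 2 2 4]
Step 7: sold=4 (running total=26) -> [24 2 2 2]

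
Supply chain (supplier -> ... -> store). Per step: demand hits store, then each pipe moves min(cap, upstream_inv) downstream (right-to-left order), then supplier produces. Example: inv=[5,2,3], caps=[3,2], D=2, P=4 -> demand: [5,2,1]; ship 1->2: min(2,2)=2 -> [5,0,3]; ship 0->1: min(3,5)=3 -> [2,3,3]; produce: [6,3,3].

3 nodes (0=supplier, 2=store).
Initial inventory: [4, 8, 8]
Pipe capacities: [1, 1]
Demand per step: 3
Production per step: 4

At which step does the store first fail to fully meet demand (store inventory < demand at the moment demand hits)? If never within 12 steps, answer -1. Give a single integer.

Step 1: demand=3,sold=3 ship[1->2]=1 ship[0->1]=1 prod=4 -> [7 8 6]
Step 2: demand=3,sold=3 ship[1->2]=1 ship[0->1]=1 prod=4 -> [10 8 4]
Step 3: demand=3,sold=3 ship[1->2]=1 ship[0->1]=1 prod=4 -> [13 8 2]
Step 4: demand=3,sold=2 ship[1->2]=1 ship[0->1]=1 prod=4 -> [16 8 1]
Step 5: demand=3,sold=1 ship[1->2]=1 ship[0->1]=1 prod=4 -> [19 8 1]
Step 6: demand=3,sold=1 ship[1->2]=1 ship[0->1]=1 prod=4 -> [22 8 1]
Step 7: demand=3,sold=1 ship[1->2]=1 ship[0->1]=1 prod=4 -> [25 8 1]
Step 8: demand=3,sold=1 ship[1->2]=1 ship[0->1]=1 prod=4 -> [28 8 1]
Step 9: demand=3,sold=1 ship[1->2]=1 ship[0->1]=1 prod=4 -> [31 8 1]
Step 10: demand=3,sold=1 ship[1->2]=1 ship[0->1]=1 prod=4 -> [34 8 1]
Step 11: demand=3,sold=1 ship[1->2]=1 ship[0->1]=1 prod=4 -> [37 8 1]
Step 12: demand=3,sold=1 ship[1->2]=1 ship[0->1]=1 prod=4 -> [40 8 1]
First stockout at step 4

4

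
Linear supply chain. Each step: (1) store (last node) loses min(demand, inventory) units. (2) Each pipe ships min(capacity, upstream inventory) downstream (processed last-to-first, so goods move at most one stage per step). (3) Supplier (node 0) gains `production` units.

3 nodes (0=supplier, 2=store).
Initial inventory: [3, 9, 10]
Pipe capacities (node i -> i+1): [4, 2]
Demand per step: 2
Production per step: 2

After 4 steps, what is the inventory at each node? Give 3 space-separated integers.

Step 1: demand=2,sold=2 ship[1->2]=2 ship[0->1]=3 prod=2 -> inv=[2 10 10]
Step 2: demand=2,sold=2 ship[1->2]=2 ship[0->1]=2 prod=2 -> inv=[2 10 10]
Step 3: demand=2,sold=2 ship[1->2]=2 ship[0->1]=2 prod=2 -> inv=[2 10 10]
Step 4: demand=2,sold=2 ship[1->2]=2 ship[0->1]=2 prod=2 -> inv=[2 10 10]

2 10 10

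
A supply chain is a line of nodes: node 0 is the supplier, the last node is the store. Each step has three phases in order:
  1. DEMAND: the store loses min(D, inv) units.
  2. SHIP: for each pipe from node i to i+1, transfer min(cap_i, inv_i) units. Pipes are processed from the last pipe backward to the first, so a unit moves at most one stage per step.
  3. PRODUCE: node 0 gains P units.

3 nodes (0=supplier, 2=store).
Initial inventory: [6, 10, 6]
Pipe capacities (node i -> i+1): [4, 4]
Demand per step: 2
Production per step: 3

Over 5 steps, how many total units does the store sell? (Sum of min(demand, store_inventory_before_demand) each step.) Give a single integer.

Answer: 10

Derivation:
Step 1: sold=2 (running total=2) -> [5 10 8]
Step 2: sold=2 (running total=4) -> [4 10 10]
Step 3: sold=2 (running total=6) -> [3 10 12]
Step 4: sold=2 (running total=8) -> [3 9 14]
Step 5: sold=2 (running total=10) -> [3 8 16]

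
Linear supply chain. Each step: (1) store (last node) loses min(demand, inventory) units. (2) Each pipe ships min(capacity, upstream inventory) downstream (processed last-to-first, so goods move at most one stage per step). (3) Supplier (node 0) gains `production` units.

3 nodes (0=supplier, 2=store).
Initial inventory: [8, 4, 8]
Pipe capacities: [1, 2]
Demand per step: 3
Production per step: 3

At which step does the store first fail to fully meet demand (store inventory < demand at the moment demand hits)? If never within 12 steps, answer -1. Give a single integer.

Step 1: demand=3,sold=3 ship[1->2]=2 ship[0->1]=1 prod=3 -> [10 3 7]
Step 2: demand=3,sold=3 ship[1->2]=2 ship[0->1]=1 prod=3 -> [12 2 6]
Step 3: demand=3,sold=3 ship[1->2]=2 ship[0->1]=1 prod=3 -> [14 1 5]
Step 4: demand=3,sold=3 ship[1->2]=1 ship[0->1]=1 prod=3 -> [16 1 3]
Step 5: demand=3,sold=3 ship[1->2]=1 ship[0->1]=1 prod=3 -> [18 1 1]
Step 6: demand=3,sold=1 ship[1->2]=1 ship[0->1]=1 prod=3 -> [20 1 1]
Step 7: demand=3,sold=1 ship[1->2]=1 ship[0->1]=1 prod=3 -> [22 1 1]
Step 8: demand=3,sold=1 ship[1->2]=1 ship[0->1]=1 prod=3 -> [24 1 1]
Step 9: demand=3,sold=1 ship[1->2]=1 ship[0->1]=1 prod=3 -> [26 1 1]
Step 10: demand=3,sold=1 ship[1->2]=1 ship[0->1]=1 prod=3 -> [28 1 1]
Step 11: demand=3,sold=1 ship[1->2]=1 ship[0->1]=1 prod=3 -> [30 1 1]
Step 12: demand=3,sold=1 ship[1->2]=1 ship[0->1]=1 prod=3 -> [32 1 1]
First stockout at step 6

6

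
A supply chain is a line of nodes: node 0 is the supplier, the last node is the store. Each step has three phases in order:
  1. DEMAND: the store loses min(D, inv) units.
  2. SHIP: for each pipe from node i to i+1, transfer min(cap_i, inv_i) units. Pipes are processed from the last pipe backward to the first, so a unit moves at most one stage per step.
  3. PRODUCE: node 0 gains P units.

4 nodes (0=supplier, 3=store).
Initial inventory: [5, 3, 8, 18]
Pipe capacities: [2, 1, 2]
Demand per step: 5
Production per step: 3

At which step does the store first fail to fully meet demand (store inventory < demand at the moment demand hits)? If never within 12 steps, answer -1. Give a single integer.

Step 1: demand=5,sold=5 ship[2->3]=2 ship[1->2]=1 ship[0->1]=2 prod=3 -> [6 4 7 15]
Step 2: demand=5,sold=5 ship[2->3]=2 ship[1->2]=1 ship[0->1]=2 prod=3 -> [7 5 6 12]
Step 3: demand=5,sold=5 ship[2->3]=2 ship[1->2]=1 ship[0->1]=2 prod=3 -> [8 6 5 9]
Step 4: demand=5,sold=5 ship[2->3]=2 ship[1->2]=1 ship[0->1]=2 prod=3 -> [9 7 4 6]
Step 5: demand=5,sold=5 ship[2->3]=2 ship[1->2]=1 ship[0->1]=2 prod=3 -> [10 8 3 3]
Step 6: demand=5,sold=3 ship[2->3]=2 ship[1->2]=1 ship[0->1]=2 prod=3 -> [11 9 2 2]
Step 7: demand=5,sold=2 ship[2->3]=2 ship[1->2]=1 ship[0->1]=2 prod=3 -> [12 10 1 2]
Step 8: demand=5,sold=2 ship[2->3]=1 ship[1->2]=1 ship[0->1]=2 prod=3 -> [13 11 1 1]
Step 9: demand=5,sold=1 ship[2->3]=1 ship[1->2]=1 ship[0->1]=2 prod=3 -> [14 12 1 1]
Step 10: demand=5,sold=1 ship[2->3]=1 ship[1->2]=1 ship[0->1]=2 prod=3 -> [15 13 1 1]
Step 11: demand=5,sold=1 ship[2->3]=1 ship[1->2]=1 ship[0->1]=2 prod=3 -> [16 14 1 1]
Step 12: demand=5,sold=1 ship[2->3]=1 ship[1->2]=1 ship[0->1]=2 prod=3 -> [17 15 1 1]
First stockout at step 6

6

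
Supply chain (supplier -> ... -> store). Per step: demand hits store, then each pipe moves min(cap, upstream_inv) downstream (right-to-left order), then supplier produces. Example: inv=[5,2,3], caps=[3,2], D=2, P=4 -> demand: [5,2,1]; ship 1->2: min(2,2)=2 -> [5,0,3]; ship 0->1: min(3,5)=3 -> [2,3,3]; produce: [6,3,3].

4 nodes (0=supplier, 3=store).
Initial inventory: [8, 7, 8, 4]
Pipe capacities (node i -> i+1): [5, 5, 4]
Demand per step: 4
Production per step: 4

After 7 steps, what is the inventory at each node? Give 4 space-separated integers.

Step 1: demand=4,sold=4 ship[2->3]=4 ship[1->2]=5 ship[0->1]=5 prod=4 -> inv=[7 7 9 4]
Step 2: demand=4,sold=4 ship[2->3]=4 ship[1->2]=5 ship[0->1]=5 prod=4 -> inv=[6 7 10 4]
Step 3: demand=4,sold=4 ship[2->3]=4 ship[1->2]=5 ship[0->1]=5 prod=4 -> inv=[5 7 11 4]
Step 4: demand=4,sold=4 ship[2->3]=4 ship[1->2]=5 ship[0->1]=5 prod=4 -> inv=[4 7 12 4]
Step 5: demand=4,sold=4 ship[2->3]=4 ship[1->2]=5 ship[0->1]=4 prod=4 -> inv=[4 6 13 4]
Step 6: demand=4,sold=4 ship[2->3]=4 ship[1->2]=5 ship[0->1]=4 prod=4 -> inv=[4 5 14 4]
Step 7: demand=4,sold=4 ship[2->3]=4 ship[1->2]=5 ship[0->1]=4 prod=4 -> inv=[4 4 15 4]

4 4 15 4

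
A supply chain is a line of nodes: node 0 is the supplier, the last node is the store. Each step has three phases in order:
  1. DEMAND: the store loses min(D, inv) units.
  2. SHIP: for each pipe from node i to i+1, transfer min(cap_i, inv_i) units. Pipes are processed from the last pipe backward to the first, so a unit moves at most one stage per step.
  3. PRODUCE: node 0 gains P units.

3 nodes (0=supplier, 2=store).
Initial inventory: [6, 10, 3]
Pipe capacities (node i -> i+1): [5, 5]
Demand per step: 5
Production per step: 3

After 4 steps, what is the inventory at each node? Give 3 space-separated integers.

Step 1: demand=5,sold=3 ship[1->2]=5 ship[0->1]=5 prod=3 -> inv=[4 10 5]
Step 2: demand=5,sold=5 ship[1->2]=5 ship[0->1]=4 prod=3 -> inv=[3 9 5]
Step 3: demand=5,sold=5 ship[1->2]=5 ship[0->1]=3 prod=3 -> inv=[3 7 5]
Step 4: demand=5,sold=5 ship[1->2]=5 ship[0->1]=3 prod=3 -> inv=[3 5 5]

3 5 5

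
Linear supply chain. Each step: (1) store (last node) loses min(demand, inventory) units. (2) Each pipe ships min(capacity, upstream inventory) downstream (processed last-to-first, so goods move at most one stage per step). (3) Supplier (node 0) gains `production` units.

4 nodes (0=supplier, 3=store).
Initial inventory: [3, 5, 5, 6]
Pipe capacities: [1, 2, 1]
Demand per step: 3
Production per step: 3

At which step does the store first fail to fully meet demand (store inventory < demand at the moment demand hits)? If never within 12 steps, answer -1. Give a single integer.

Step 1: demand=3,sold=3 ship[2->3]=1 ship[1->2]=2 ship[0->1]=1 prod=3 -> [5 4 6 4]
Step 2: demand=3,sold=3 ship[2->3]=1 ship[1->2]=2 ship[0->1]=1 prod=3 -> [7 3 7 2]
Step 3: demand=3,sold=2 ship[2->3]=1 ship[1->2]=2 ship[0->1]=1 prod=3 -> [9 2 8 1]
Step 4: demand=3,sold=1 ship[2->3]=1 ship[1->2]=2 ship[0->1]=1 prod=3 -> [11 1 9 1]
Step 5: demand=3,sold=1 ship[2->3]=1 ship[1->2]=1 ship[0->1]=1 prod=3 -> [13 1 9 1]
Step 6: demand=3,sold=1 ship[2->3]=1 ship[1->2]=1 ship[0->1]=1 prod=3 -> [15 1 9 1]
Step 7: demand=3,sold=1 ship[2->3]=1 ship[1->2]=1 ship[0->1]=1 prod=3 -> [17 1 9 1]
Step 8: demand=3,sold=1 ship[2->3]=1 ship[1->2]=1 ship[0->1]=1 prod=3 -> [19 1 9 1]
Step 9: demand=3,sold=1 ship[2->3]=1 ship[1->2]=1 ship[0->1]=1 prod=3 -> [21 1 9 1]
Step 10: demand=3,sold=1 ship[2->3]=1 ship[1->2]=1 ship[0->1]=1 prod=3 -> [23 1 9 1]
Step 11: demand=3,sold=1 ship[2->3]=1 ship[1->2]=1 ship[0->1]=1 prod=3 -> [25 1 9 1]
Step 12: demand=3,sold=1 ship[2->3]=1 ship[1->2]=1 ship[0->1]=1 prod=3 -> [27 1 9 1]
First stockout at step 3

3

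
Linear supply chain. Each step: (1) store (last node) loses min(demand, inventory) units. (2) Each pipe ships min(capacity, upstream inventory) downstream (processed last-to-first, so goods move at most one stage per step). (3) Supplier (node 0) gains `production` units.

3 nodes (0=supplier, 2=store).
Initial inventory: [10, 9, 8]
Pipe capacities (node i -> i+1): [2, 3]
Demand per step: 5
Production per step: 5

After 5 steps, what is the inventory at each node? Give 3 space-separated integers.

Step 1: demand=5,sold=5 ship[1->2]=3 ship[0->1]=2 prod=5 -> inv=[13 8 6]
Step 2: demand=5,sold=5 ship[1->2]=3 ship[0->1]=2 prod=5 -> inv=[16 7 4]
Step 3: demand=5,sold=4 ship[1->2]=3 ship[0->1]=2 prod=5 -> inv=[19 6 3]
Step 4: demand=5,sold=3 ship[1->2]=3 ship[0->1]=2 prod=5 -> inv=[22 5 3]
Step 5: demand=5,sold=3 ship[1->2]=3 ship[0->1]=2 prod=5 -> inv=[25 4 3]

25 4 3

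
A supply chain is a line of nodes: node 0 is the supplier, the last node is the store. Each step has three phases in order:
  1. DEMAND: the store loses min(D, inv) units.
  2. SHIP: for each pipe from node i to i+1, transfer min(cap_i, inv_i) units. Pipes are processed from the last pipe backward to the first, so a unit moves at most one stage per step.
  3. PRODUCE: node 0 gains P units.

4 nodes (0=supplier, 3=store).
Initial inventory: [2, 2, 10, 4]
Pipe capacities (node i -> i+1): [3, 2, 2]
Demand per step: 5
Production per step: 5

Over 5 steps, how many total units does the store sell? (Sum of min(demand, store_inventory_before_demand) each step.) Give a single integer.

Answer: 12

Derivation:
Step 1: sold=4 (running total=4) -> [5 2 10 2]
Step 2: sold=2 (running total=6) -> [7 3 10 2]
Step 3: sold=2 (running total=8) -> [9 4 10 2]
Step 4: sold=2 (running total=10) -> [11 5 10 2]
Step 5: sold=2 (running total=12) -> [13 6 10 2]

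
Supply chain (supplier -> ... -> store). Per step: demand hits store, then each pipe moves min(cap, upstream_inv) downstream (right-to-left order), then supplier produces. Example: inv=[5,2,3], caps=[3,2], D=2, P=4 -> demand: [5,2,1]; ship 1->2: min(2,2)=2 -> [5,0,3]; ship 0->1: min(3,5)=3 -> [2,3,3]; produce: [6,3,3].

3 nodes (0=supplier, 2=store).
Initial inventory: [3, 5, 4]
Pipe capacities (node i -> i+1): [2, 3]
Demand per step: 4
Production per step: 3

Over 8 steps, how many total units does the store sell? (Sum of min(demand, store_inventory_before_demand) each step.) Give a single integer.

Answer: 21

Derivation:
Step 1: sold=4 (running total=4) -> [4 4 3]
Step 2: sold=3 (running total=7) -> [5 3 3]
Step 3: sold=3 (running total=10) -> [6 2 3]
Step 4: sold=3 (running total=13) -> [7 2 2]
Step 5: sold=2 (running total=15) -> [8 2 2]
Step 6: sold=2 (running total=17) -> [9 2 2]
Step 7: sold=2 (running total=19) -> [10 2 2]
Step 8: sold=2 (running total=21) -> [11 2 2]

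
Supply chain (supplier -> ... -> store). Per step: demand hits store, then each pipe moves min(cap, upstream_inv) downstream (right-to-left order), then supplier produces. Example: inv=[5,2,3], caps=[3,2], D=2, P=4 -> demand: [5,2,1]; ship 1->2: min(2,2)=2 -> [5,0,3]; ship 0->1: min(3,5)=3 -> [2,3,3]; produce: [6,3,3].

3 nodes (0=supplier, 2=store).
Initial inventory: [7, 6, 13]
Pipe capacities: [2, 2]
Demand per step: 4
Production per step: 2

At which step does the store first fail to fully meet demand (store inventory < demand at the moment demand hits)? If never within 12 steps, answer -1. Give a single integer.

Step 1: demand=4,sold=4 ship[1->2]=2 ship[0->1]=2 prod=2 -> [7 6 11]
Step 2: demand=4,sold=4 ship[1->2]=2 ship[0->1]=2 prod=2 -> [7 6 9]
Step 3: demand=4,sold=4 ship[1->2]=2 ship[0->1]=2 prod=2 -> [7 6 7]
Step 4: demand=4,sold=4 ship[1->2]=2 ship[0->1]=2 prod=2 -> [7 6 5]
Step 5: demand=4,sold=4 ship[1->2]=2 ship[0->1]=2 prod=2 -> [7 6 3]
Step 6: demand=4,sold=3 ship[1->2]=2 ship[0->1]=2 prod=2 -> [7 6 2]
Step 7: demand=4,sold=2 ship[1->2]=2 ship[0->1]=2 prod=2 -> [7 6 2]
Step 8: demand=4,sold=2 ship[1->2]=2 ship[0->1]=2 prod=2 -> [7 6 2]
Step 9: demand=4,sold=2 ship[1->2]=2 ship[0->1]=2 prod=2 -> [7 6 2]
Step 10: demand=4,sold=2 ship[1->2]=2 ship[0->1]=2 prod=2 -> [7 6 2]
Step 11: demand=4,sold=2 ship[1->2]=2 ship[0->1]=2 prod=2 -> [7 6 2]
Step 12: demand=4,sold=2 ship[1->2]=2 ship[0->1]=2 prod=2 -> [7 6 2]
First stockout at step 6

6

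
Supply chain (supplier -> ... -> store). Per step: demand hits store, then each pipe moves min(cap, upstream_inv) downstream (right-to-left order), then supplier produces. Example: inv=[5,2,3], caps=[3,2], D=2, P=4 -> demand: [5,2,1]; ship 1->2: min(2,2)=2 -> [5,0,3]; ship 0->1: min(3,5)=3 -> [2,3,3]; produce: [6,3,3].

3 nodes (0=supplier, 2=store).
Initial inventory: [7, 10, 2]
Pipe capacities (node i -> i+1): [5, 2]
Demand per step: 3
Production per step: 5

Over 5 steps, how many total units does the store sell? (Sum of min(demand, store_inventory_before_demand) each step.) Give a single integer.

Answer: 10

Derivation:
Step 1: sold=2 (running total=2) -> [7 13 2]
Step 2: sold=2 (running total=4) -> [7 16 2]
Step 3: sold=2 (running total=6) -> [7 19 2]
Step 4: sold=2 (running total=8) -> [7 22 2]
Step 5: sold=2 (running total=10) -> [7 25 2]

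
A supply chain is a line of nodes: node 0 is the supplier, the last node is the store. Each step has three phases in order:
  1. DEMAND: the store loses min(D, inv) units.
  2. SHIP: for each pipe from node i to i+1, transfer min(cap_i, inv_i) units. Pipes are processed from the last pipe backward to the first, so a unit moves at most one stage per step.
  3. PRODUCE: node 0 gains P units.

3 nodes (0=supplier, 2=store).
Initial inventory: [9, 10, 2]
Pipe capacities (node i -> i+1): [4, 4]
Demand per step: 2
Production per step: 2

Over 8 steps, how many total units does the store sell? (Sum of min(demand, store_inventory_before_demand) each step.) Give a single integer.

Step 1: sold=2 (running total=2) -> [7 10 4]
Step 2: sold=2 (running total=4) -> [5 10 6]
Step 3: sold=2 (running total=6) -> [3 10 8]
Step 4: sold=2 (running total=8) -> [2 9 10]
Step 5: sold=2 (running total=10) -> [2 7 12]
Step 6: sold=2 (running total=12) -> [2 5 14]
Step 7: sold=2 (running total=14) -> [2 3 16]
Step 8: sold=2 (running total=16) -> [2 2 17]

Answer: 16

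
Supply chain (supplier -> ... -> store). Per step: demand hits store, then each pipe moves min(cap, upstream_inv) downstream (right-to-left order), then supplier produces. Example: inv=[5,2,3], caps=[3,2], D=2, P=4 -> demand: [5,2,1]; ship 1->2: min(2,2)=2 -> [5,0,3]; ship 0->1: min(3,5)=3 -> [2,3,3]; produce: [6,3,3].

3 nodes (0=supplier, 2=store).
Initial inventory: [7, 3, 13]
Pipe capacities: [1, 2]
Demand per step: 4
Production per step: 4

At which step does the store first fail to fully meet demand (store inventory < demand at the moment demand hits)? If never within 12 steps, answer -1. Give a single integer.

Step 1: demand=4,sold=4 ship[1->2]=2 ship[0->1]=1 prod=4 -> [10 2 11]
Step 2: demand=4,sold=4 ship[1->2]=2 ship[0->1]=1 prod=4 -> [13 1 9]
Step 3: demand=4,sold=4 ship[1->2]=1 ship[0->1]=1 prod=4 -> [16 1 6]
Step 4: demand=4,sold=4 ship[1->2]=1 ship[0->1]=1 prod=4 -> [19 1 3]
Step 5: demand=4,sold=3 ship[1->2]=1 ship[0->1]=1 prod=4 -> [22 1 1]
Step 6: demand=4,sold=1 ship[1->2]=1 ship[0->1]=1 prod=4 -> [25 1 1]
Step 7: demand=4,sold=1 ship[1->2]=1 ship[0->1]=1 prod=4 -> [28 1 1]
Step 8: demand=4,sold=1 ship[1->2]=1 ship[0->1]=1 prod=4 -> [31 1 1]
Step 9: demand=4,sold=1 ship[1->2]=1 ship[0->1]=1 prod=4 -> [34 1 1]
Step 10: demand=4,sold=1 ship[1->2]=1 ship[0->1]=1 prod=4 -> [37 1 1]
Step 11: demand=4,sold=1 ship[1->2]=1 ship[0->1]=1 prod=4 -> [40 1 1]
Step 12: demand=4,sold=1 ship[1->2]=1 ship[0->1]=1 prod=4 -> [43 1 1]
First stockout at step 5

5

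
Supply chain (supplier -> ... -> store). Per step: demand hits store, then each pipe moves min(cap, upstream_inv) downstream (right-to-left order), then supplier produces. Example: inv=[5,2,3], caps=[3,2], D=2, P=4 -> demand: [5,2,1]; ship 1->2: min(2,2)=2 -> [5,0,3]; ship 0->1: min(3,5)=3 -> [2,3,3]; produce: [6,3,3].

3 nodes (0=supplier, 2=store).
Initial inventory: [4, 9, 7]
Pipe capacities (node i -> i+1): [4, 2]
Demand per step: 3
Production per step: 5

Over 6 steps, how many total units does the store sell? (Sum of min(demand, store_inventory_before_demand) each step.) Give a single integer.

Answer: 17

Derivation:
Step 1: sold=3 (running total=3) -> [5 11 6]
Step 2: sold=3 (running total=6) -> [6 13 5]
Step 3: sold=3 (running total=9) -> [7 15 4]
Step 4: sold=3 (running total=12) -> [8 17 3]
Step 5: sold=3 (running total=15) -> [9 19 2]
Step 6: sold=2 (running total=17) -> [10 21 2]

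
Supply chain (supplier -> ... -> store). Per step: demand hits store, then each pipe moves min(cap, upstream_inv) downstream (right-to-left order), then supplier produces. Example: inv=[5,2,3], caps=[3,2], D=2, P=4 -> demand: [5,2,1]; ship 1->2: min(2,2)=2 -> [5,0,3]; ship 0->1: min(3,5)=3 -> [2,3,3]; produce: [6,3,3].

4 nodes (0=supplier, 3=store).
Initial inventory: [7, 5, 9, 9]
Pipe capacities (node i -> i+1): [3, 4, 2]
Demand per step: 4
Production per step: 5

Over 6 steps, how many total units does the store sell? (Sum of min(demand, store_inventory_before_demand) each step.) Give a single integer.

Answer: 19

Derivation:
Step 1: sold=4 (running total=4) -> [9 4 11 7]
Step 2: sold=4 (running total=8) -> [11 3 13 5]
Step 3: sold=4 (running total=12) -> [13 3 14 3]
Step 4: sold=3 (running total=15) -> [15 3 15 2]
Step 5: sold=2 (running total=17) -> [17 3 16 2]
Step 6: sold=2 (running total=19) -> [19 3 17 2]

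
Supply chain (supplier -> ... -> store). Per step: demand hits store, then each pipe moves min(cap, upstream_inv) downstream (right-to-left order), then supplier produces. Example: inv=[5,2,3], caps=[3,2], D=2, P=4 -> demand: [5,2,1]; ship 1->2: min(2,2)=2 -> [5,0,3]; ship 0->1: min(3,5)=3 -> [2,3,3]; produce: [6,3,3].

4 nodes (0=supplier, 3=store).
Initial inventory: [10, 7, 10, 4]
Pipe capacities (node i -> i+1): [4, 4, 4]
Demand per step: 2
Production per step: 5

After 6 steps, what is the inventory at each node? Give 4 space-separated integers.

Step 1: demand=2,sold=2 ship[2->3]=4 ship[1->2]=4 ship[0->1]=4 prod=5 -> inv=[11 7 10 6]
Step 2: demand=2,sold=2 ship[2->3]=4 ship[1->2]=4 ship[0->1]=4 prod=5 -> inv=[12 7 10 8]
Step 3: demand=2,sold=2 ship[2->3]=4 ship[1->2]=4 ship[0->1]=4 prod=5 -> inv=[13 7 10 10]
Step 4: demand=2,sold=2 ship[2->3]=4 ship[1->2]=4 ship[0->1]=4 prod=5 -> inv=[14 7 10 12]
Step 5: demand=2,sold=2 ship[2->3]=4 ship[1->2]=4 ship[0->1]=4 prod=5 -> inv=[15 7 10 14]
Step 6: demand=2,sold=2 ship[2->3]=4 ship[1->2]=4 ship[0->1]=4 prod=5 -> inv=[16 7 10 16]

16 7 10 16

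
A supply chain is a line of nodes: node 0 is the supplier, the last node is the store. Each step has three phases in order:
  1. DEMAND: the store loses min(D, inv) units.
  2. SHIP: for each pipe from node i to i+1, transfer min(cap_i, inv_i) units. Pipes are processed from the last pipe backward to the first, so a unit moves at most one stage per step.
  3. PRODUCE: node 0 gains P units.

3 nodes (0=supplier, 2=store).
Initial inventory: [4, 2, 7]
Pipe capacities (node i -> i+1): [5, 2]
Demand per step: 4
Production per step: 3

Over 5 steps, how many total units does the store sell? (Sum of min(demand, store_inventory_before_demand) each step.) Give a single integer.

Answer: 15

Derivation:
Step 1: sold=4 (running total=4) -> [3 4 5]
Step 2: sold=4 (running total=8) -> [3 5 3]
Step 3: sold=3 (running total=11) -> [3 6 2]
Step 4: sold=2 (running total=13) -> [3 7 2]
Step 5: sold=2 (running total=15) -> [3 8 2]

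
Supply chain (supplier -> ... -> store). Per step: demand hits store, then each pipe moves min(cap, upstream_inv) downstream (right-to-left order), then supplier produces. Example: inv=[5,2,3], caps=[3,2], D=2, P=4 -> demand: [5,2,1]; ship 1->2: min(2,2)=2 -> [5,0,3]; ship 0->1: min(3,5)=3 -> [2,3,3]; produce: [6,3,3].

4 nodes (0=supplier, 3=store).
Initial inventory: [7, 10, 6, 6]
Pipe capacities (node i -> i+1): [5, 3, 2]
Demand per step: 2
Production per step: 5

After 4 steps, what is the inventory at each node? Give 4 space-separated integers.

Step 1: demand=2,sold=2 ship[2->3]=2 ship[1->2]=3 ship[0->1]=5 prod=5 -> inv=[7 12 7 6]
Step 2: demand=2,sold=2 ship[2->3]=2 ship[1->2]=3 ship[0->1]=5 prod=5 -> inv=[7 14 8 6]
Step 3: demand=2,sold=2 ship[2->3]=2 ship[1->2]=3 ship[0->1]=5 prod=5 -> inv=[7 16 9 6]
Step 4: demand=2,sold=2 ship[2->3]=2 ship[1->2]=3 ship[0->1]=5 prod=5 -> inv=[7 18 10 6]

7 18 10 6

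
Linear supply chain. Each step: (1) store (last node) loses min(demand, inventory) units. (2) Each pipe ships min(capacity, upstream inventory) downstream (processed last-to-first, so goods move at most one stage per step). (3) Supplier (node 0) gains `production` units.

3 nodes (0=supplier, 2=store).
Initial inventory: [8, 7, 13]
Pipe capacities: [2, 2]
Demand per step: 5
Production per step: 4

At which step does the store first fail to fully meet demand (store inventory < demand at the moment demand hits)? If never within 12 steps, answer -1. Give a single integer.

Step 1: demand=5,sold=5 ship[1->2]=2 ship[0->1]=2 prod=4 -> [10 7 10]
Step 2: demand=5,sold=5 ship[1->2]=2 ship[0->1]=2 prod=4 -> [12 7 7]
Step 3: demand=5,sold=5 ship[1->2]=2 ship[0->1]=2 prod=4 -> [14 7 4]
Step 4: demand=5,sold=4 ship[1->2]=2 ship[0->1]=2 prod=4 -> [16 7 2]
Step 5: demand=5,sold=2 ship[1->2]=2 ship[0->1]=2 prod=4 -> [18 7 2]
Step 6: demand=5,sold=2 ship[1->2]=2 ship[0->1]=2 prod=4 -> [20 7 2]
Step 7: demand=5,sold=2 ship[1->2]=2 ship[0->1]=2 prod=4 -> [22 7 2]
Step 8: demand=5,sold=2 ship[1->2]=2 ship[0->1]=2 prod=4 -> [24 7 2]
Step 9: demand=5,sold=2 ship[1->2]=2 ship[0->1]=2 prod=4 -> [26 7 2]
Step 10: demand=5,sold=2 ship[1->2]=2 ship[0->1]=2 prod=4 -> [28 7 2]
Step 11: demand=5,sold=2 ship[1->2]=2 ship[0->1]=2 prod=4 -> [30 7 2]
Step 12: demand=5,sold=2 ship[1->2]=2 ship[0->1]=2 prod=4 -> [32 7 2]
First stockout at step 4

4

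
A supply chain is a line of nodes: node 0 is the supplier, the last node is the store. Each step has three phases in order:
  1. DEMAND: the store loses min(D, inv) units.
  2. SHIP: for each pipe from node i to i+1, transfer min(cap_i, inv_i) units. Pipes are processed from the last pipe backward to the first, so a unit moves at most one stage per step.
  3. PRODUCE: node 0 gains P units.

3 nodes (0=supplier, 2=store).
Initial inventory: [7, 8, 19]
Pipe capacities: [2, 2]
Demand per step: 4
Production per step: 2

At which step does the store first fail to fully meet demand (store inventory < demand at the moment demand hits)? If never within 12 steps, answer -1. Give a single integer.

Step 1: demand=4,sold=4 ship[1->2]=2 ship[0->1]=2 prod=2 -> [7 8 17]
Step 2: demand=4,sold=4 ship[1->2]=2 ship[0->1]=2 prod=2 -> [7 8 15]
Step 3: demand=4,sold=4 ship[1->2]=2 ship[0->1]=2 prod=2 -> [7 8 13]
Step 4: demand=4,sold=4 ship[1->2]=2 ship[0->1]=2 prod=2 -> [7 8 11]
Step 5: demand=4,sold=4 ship[1->2]=2 ship[0->1]=2 prod=2 -> [7 8 9]
Step 6: demand=4,sold=4 ship[1->2]=2 ship[0->1]=2 prod=2 -> [7 8 7]
Step 7: demand=4,sold=4 ship[1->2]=2 ship[0->1]=2 prod=2 -> [7 8 5]
Step 8: demand=4,sold=4 ship[1->2]=2 ship[0->1]=2 prod=2 -> [7 8 3]
Step 9: demand=4,sold=3 ship[1->2]=2 ship[0->1]=2 prod=2 -> [7 8 2]
Step 10: demand=4,sold=2 ship[1->2]=2 ship[0->1]=2 prod=2 -> [7 8 2]
Step 11: demand=4,sold=2 ship[1->2]=2 ship[0->1]=2 prod=2 -> [7 8 2]
Step 12: demand=4,sold=2 ship[1->2]=2 ship[0->1]=2 prod=2 -> [7 8 2]
First stockout at step 9

9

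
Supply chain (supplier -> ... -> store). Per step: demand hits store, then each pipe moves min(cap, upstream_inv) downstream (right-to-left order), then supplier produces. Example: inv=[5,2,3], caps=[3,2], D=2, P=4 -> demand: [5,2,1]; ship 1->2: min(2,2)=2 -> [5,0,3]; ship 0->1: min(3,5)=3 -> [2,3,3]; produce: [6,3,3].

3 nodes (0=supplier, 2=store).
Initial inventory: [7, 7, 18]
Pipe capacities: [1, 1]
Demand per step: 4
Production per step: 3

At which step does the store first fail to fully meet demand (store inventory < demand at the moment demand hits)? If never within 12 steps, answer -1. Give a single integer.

Step 1: demand=4,sold=4 ship[1->2]=1 ship[0->1]=1 prod=3 -> [9 7 15]
Step 2: demand=4,sold=4 ship[1->2]=1 ship[0->1]=1 prod=3 -> [11 7 12]
Step 3: demand=4,sold=4 ship[1->2]=1 ship[0->1]=1 prod=3 -> [13 7 9]
Step 4: demand=4,sold=4 ship[1->2]=1 ship[0->1]=1 prod=3 -> [15 7 6]
Step 5: demand=4,sold=4 ship[1->2]=1 ship[0->1]=1 prod=3 -> [17 7 3]
Step 6: demand=4,sold=3 ship[1->2]=1 ship[0->1]=1 prod=3 -> [19 7 1]
Step 7: demand=4,sold=1 ship[1->2]=1 ship[0->1]=1 prod=3 -> [21 7 1]
Step 8: demand=4,sold=1 ship[1->2]=1 ship[0->1]=1 prod=3 -> [23 7 1]
Step 9: demand=4,sold=1 ship[1->2]=1 ship[0->1]=1 prod=3 -> [25 7 1]
Step 10: demand=4,sold=1 ship[1->2]=1 ship[0->1]=1 prod=3 -> [27 7 1]
Step 11: demand=4,sold=1 ship[1->2]=1 ship[0->1]=1 prod=3 -> [29 7 1]
Step 12: demand=4,sold=1 ship[1->2]=1 ship[0->1]=1 prod=3 -> [31 7 1]
First stockout at step 6

6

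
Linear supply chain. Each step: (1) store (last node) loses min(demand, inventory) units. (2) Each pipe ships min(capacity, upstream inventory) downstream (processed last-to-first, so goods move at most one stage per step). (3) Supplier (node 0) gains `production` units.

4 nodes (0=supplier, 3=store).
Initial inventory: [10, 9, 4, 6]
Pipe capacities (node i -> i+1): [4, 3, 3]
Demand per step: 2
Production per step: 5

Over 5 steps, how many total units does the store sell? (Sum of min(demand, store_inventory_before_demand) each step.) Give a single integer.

Answer: 10

Derivation:
Step 1: sold=2 (running total=2) -> [11 10 4 7]
Step 2: sold=2 (running total=4) -> [12 11 4 8]
Step 3: sold=2 (running total=6) -> [13 12 4 9]
Step 4: sold=2 (running total=8) -> [14 13 4 10]
Step 5: sold=2 (running total=10) -> [15 14 4 11]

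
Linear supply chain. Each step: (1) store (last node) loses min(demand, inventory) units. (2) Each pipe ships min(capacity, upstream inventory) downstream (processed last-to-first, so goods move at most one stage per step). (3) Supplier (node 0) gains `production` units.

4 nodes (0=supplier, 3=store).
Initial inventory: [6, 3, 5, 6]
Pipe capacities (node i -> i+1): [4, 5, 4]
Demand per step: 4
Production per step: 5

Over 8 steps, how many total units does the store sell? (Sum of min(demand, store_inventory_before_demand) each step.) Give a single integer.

Step 1: sold=4 (running total=4) -> [7 4 4 6]
Step 2: sold=4 (running total=8) -> [8 4 4 6]
Step 3: sold=4 (running total=12) -> [9 4 4 6]
Step 4: sold=4 (running total=16) -> [10 4 4 6]
Step 5: sold=4 (running total=20) -> [11 4 4 6]
Step 6: sold=4 (running total=24) -> [12 4 4 6]
Step 7: sold=4 (running total=28) -> [13 4 4 6]
Step 8: sold=4 (running total=32) -> [14 4 4 6]

Answer: 32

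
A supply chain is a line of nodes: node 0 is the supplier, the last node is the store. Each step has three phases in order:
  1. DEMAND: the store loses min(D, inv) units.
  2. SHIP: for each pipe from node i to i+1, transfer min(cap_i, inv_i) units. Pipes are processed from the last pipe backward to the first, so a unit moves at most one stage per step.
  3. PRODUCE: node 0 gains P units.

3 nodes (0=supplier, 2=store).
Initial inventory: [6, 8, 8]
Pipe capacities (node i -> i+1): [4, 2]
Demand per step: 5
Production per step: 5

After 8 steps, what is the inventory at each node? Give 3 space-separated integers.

Step 1: demand=5,sold=5 ship[1->2]=2 ship[0->1]=4 prod=5 -> inv=[7 10 5]
Step 2: demand=5,sold=5 ship[1->2]=2 ship[0->1]=4 prod=5 -> inv=[8 12 2]
Step 3: demand=5,sold=2 ship[1->2]=2 ship[0->1]=4 prod=5 -> inv=[9 14 2]
Step 4: demand=5,sold=2 ship[1->2]=2 ship[0->1]=4 prod=5 -> inv=[10 16 2]
Step 5: demand=5,sold=2 ship[1->2]=2 ship[0->1]=4 prod=5 -> inv=[11 18 2]
Step 6: demand=5,sold=2 ship[1->2]=2 ship[0->1]=4 prod=5 -> inv=[12 20 2]
Step 7: demand=5,sold=2 ship[1->2]=2 ship[0->1]=4 prod=5 -> inv=[13 22 2]
Step 8: demand=5,sold=2 ship[1->2]=2 ship[0->1]=4 prod=5 -> inv=[14 24 2]

14 24 2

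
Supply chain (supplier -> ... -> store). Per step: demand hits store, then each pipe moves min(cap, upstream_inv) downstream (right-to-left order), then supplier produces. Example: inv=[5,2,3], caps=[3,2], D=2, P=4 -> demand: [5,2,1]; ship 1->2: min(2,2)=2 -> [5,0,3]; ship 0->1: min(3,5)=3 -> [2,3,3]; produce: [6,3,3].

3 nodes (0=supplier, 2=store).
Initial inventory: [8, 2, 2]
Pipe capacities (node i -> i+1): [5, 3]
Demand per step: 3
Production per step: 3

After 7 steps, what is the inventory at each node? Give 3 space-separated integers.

Step 1: demand=3,sold=2 ship[1->2]=2 ship[0->1]=5 prod=3 -> inv=[6 5 2]
Step 2: demand=3,sold=2 ship[1->2]=3 ship[0->1]=5 prod=3 -> inv=[4 7 3]
Step 3: demand=3,sold=3 ship[1->2]=3 ship[0->1]=4 prod=3 -> inv=[3 8 3]
Step 4: demand=3,sold=3 ship[1->2]=3 ship[0->1]=3 prod=3 -> inv=[3 8 3]
Step 5: demand=3,sold=3 ship[1->2]=3 ship[0->1]=3 prod=3 -> inv=[3 8 3]
Step 6: demand=3,sold=3 ship[1->2]=3 ship[0->1]=3 prod=3 -> inv=[3 8 3]
Step 7: demand=3,sold=3 ship[1->2]=3 ship[0->1]=3 prod=3 -> inv=[3 8 3]

3 8 3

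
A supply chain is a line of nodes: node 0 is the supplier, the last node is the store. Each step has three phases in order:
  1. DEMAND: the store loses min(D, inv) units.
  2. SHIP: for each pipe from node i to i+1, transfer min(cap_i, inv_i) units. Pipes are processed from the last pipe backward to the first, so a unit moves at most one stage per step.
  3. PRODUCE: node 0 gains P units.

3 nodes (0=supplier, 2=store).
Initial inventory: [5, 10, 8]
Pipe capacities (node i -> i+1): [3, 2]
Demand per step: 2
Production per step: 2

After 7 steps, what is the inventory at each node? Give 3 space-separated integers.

Step 1: demand=2,sold=2 ship[1->2]=2 ship[0->1]=3 prod=2 -> inv=[4 11 8]
Step 2: demand=2,sold=2 ship[1->2]=2 ship[0->1]=3 prod=2 -> inv=[3 12 8]
Step 3: demand=2,sold=2 ship[1->2]=2 ship[0->1]=3 prod=2 -> inv=[2 13 8]
Step 4: demand=2,sold=2 ship[1->2]=2 ship[0->1]=2 prod=2 -> inv=[2 13 8]
Step 5: demand=2,sold=2 ship[1->2]=2 ship[0->1]=2 prod=2 -> inv=[2 13 8]
Step 6: demand=2,sold=2 ship[1->2]=2 ship[0->1]=2 prod=2 -> inv=[2 13 8]
Step 7: demand=2,sold=2 ship[1->2]=2 ship[0->1]=2 prod=2 -> inv=[2 13 8]

2 13 8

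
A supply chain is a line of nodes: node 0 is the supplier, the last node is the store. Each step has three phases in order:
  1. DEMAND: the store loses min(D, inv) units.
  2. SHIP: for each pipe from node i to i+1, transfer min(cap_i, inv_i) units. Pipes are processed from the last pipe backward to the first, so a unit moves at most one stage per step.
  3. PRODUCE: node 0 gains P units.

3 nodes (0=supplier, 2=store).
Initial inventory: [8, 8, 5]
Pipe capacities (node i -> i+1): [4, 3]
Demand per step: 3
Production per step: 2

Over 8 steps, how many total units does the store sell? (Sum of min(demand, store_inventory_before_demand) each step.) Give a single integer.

Answer: 24

Derivation:
Step 1: sold=3 (running total=3) -> [6 9 5]
Step 2: sold=3 (running total=6) -> [4 10 5]
Step 3: sold=3 (running total=9) -> [2 11 5]
Step 4: sold=3 (running total=12) -> [2 10 5]
Step 5: sold=3 (running total=15) -> [2 9 5]
Step 6: sold=3 (running total=18) -> [2 8 5]
Step 7: sold=3 (running total=21) -> [2 7 5]
Step 8: sold=3 (running total=24) -> [2 6 5]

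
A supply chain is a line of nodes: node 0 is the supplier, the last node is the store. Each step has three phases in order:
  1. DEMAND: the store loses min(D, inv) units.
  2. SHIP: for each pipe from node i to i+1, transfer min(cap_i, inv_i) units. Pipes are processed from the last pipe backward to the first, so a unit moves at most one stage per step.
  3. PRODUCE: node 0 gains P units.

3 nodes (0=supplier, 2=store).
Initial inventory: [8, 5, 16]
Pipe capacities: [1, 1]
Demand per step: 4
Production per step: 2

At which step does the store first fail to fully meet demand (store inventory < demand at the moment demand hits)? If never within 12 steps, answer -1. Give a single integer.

Step 1: demand=4,sold=4 ship[1->2]=1 ship[0->1]=1 prod=2 -> [9 5 13]
Step 2: demand=4,sold=4 ship[1->2]=1 ship[0->1]=1 prod=2 -> [10 5 10]
Step 3: demand=4,sold=4 ship[1->2]=1 ship[0->1]=1 prod=2 -> [11 5 7]
Step 4: demand=4,sold=4 ship[1->2]=1 ship[0->1]=1 prod=2 -> [12 5 4]
Step 5: demand=4,sold=4 ship[1->2]=1 ship[0->1]=1 prod=2 -> [13 5 1]
Step 6: demand=4,sold=1 ship[1->2]=1 ship[0->1]=1 prod=2 -> [14 5 1]
Step 7: demand=4,sold=1 ship[1->2]=1 ship[0->1]=1 prod=2 -> [15 5 1]
Step 8: demand=4,sold=1 ship[1->2]=1 ship[0->1]=1 prod=2 -> [16 5 1]
Step 9: demand=4,sold=1 ship[1->2]=1 ship[0->1]=1 prod=2 -> [17 5 1]
Step 10: demand=4,sold=1 ship[1->2]=1 ship[0->1]=1 prod=2 -> [18 5 1]
Step 11: demand=4,sold=1 ship[1->2]=1 ship[0->1]=1 prod=2 -> [19 5 1]
Step 12: demand=4,sold=1 ship[1->2]=1 ship[0->1]=1 prod=2 -> [20 5 1]
First stockout at step 6

6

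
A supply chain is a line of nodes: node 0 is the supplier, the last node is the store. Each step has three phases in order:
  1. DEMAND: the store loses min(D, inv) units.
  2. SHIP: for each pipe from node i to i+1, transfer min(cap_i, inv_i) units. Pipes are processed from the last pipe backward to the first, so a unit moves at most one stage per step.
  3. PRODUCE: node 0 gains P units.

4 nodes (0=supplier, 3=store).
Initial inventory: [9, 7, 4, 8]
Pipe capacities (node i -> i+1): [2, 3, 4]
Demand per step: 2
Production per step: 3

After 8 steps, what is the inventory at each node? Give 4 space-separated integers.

Step 1: demand=2,sold=2 ship[2->3]=4 ship[1->2]=3 ship[0->1]=2 prod=3 -> inv=[10 6 3 10]
Step 2: demand=2,sold=2 ship[2->3]=3 ship[1->2]=3 ship[0->1]=2 prod=3 -> inv=[11 5 3 11]
Step 3: demand=2,sold=2 ship[2->3]=3 ship[1->2]=3 ship[0->1]=2 prod=3 -> inv=[12 4 3 12]
Step 4: demand=2,sold=2 ship[2->3]=3 ship[1->2]=3 ship[0->1]=2 prod=3 -> inv=[13 3 3 13]
Step 5: demand=2,sold=2 ship[2->3]=3 ship[1->2]=3 ship[0->1]=2 prod=3 -> inv=[14 2 3 14]
Step 6: demand=2,sold=2 ship[2->3]=3 ship[1->2]=2 ship[0->1]=2 prod=3 -> inv=[15 2 2 15]
Step 7: demand=2,sold=2 ship[2->3]=2 ship[1->2]=2 ship[0->1]=2 prod=3 -> inv=[16 2 2 15]
Step 8: demand=2,sold=2 ship[2->3]=2 ship[1->2]=2 ship[0->1]=2 prod=3 -> inv=[17 2 2 15]

17 2 2 15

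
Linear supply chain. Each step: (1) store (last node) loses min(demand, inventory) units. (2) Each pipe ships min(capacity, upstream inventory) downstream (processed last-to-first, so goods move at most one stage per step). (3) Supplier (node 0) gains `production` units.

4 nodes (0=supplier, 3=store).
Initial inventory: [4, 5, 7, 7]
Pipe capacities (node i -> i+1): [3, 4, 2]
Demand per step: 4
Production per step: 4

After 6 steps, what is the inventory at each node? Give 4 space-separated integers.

Step 1: demand=4,sold=4 ship[2->3]=2 ship[1->2]=4 ship[0->1]=3 prod=4 -> inv=[5 4 9 5]
Step 2: demand=4,sold=4 ship[2->3]=2 ship[1->2]=4 ship[0->1]=3 prod=4 -> inv=[6 3 11 3]
Step 3: demand=4,sold=3 ship[2->3]=2 ship[1->2]=3 ship[0->1]=3 prod=4 -> inv=[7 3 12 2]
Step 4: demand=4,sold=2 ship[2->3]=2 ship[1->2]=3 ship[0->1]=3 prod=4 -> inv=[8 3 13 2]
Step 5: demand=4,sold=2 ship[2->3]=2 ship[1->2]=3 ship[0->1]=3 prod=4 -> inv=[9 3 14 2]
Step 6: demand=4,sold=2 ship[2->3]=2 ship[1->2]=3 ship[0->1]=3 prod=4 -> inv=[10 3 15 2]

10 3 15 2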